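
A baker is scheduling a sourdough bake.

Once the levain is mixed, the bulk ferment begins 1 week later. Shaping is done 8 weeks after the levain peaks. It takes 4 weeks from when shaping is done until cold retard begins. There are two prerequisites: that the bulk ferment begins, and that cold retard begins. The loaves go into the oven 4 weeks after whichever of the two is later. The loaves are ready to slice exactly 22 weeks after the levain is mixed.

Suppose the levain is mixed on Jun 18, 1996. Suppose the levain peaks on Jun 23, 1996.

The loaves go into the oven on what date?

Oct 13, 1996

The levain is mixed: Jun 18, 1996.
The bulk ferment begins: Jun 18, 1996 + 1 week = Jun 25, 1996.
The levain peaks: Jun 23, 1996.
Shaping is done: Jun 23, 1996 + 8 weeks = Aug 18, 1996.
Cold retard begins: Aug 18, 1996 + 4 weeks = Sep 15, 1996.
Both prerequisites met — the bulk ferment begins (Jun 25, 1996), cold retard begins (Sep 15, 1996); the later is Sep 15, 1996.
The loaves go into the oven: Sep 15, 1996 + 4 weeks = Oct 13, 1996.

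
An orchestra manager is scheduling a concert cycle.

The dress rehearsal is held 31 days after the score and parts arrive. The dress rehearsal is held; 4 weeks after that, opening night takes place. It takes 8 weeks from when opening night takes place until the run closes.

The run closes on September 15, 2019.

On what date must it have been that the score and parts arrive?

The run closes: Sep 15, 2019.
Opening night takes place: Sep 15, 2019 − 8 weeks = Jul 21, 2019.
The dress rehearsal is held: Jul 21, 2019 − 4 weeks = Jun 23, 2019.
The score and parts arrive: Jun 23, 2019 − 31 days = May 23, 2019.

May 23, 2019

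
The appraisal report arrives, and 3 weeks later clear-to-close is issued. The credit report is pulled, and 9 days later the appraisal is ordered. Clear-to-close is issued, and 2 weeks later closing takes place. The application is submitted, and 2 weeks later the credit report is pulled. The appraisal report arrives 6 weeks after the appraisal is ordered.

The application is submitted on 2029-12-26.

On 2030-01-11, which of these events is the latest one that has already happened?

The credit report is pulled

The application is submitted: Dec 26, 2029.
The credit report is pulled: Dec 26, 2029 + 2 weeks = Jan 9, 2030.
The appraisal is ordered: Jan 9, 2030 + 9 days = Jan 18, 2030.
The appraisal report arrives: Jan 18, 2030 + 6 weeks = Mar 1, 2030.
Clear-to-close is issued: Mar 1, 2030 + 3 weeks = Mar 22, 2030.
Closing takes place: Mar 22, 2030 + 2 weeks = Apr 5, 2030.
Jan 11, 2030 falls between when the credit report is pulled (Jan 9, 2030) and when the appraisal is ordered (Jan 18, 2030).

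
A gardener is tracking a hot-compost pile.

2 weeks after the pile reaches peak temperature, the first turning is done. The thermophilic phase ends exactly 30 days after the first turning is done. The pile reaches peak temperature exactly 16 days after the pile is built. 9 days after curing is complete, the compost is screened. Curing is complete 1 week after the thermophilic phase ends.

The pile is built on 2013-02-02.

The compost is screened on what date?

The pile is built: Feb 2, 2013.
The pile reaches peak temperature: Feb 2, 2013 + 16 days = Feb 18, 2013.
The first turning is done: Feb 18, 2013 + 2 weeks = Mar 4, 2013.
The thermophilic phase ends: Mar 4, 2013 + 30 days = Apr 3, 2013.
Curing is complete: Apr 3, 2013 + 1 week = Apr 10, 2013.
The compost is screened: Apr 10, 2013 + 9 days = Apr 19, 2013.

2013-04-19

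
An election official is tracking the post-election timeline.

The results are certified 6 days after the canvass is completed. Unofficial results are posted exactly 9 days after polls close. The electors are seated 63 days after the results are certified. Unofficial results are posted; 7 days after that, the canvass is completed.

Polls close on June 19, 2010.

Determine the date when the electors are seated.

September 12, 2010

Polls close: Jun 19, 2010.
Unofficial results are posted: Jun 19, 2010 + 9 days = Jun 28, 2010.
The canvass is completed: Jun 28, 2010 + 7 days = Jul 5, 2010.
The results are certified: Jul 5, 2010 + 6 days = Jul 11, 2010.
The electors are seated: Jul 11, 2010 + 63 days = Sep 12, 2010.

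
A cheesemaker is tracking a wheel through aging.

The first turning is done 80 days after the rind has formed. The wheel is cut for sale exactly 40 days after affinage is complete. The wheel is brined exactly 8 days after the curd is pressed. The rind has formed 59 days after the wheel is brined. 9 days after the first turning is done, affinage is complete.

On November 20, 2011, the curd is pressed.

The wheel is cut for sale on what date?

June 3, 2012

The curd is pressed: Nov 20, 2011.
The wheel is brined: Nov 20, 2011 + 8 days = Nov 28, 2011.
The rind has formed: Nov 28, 2011 + 59 days = Jan 26, 2012.
The first turning is done: Jan 26, 2012 + 80 days = Apr 15, 2012.
Affinage is complete: Apr 15, 2012 + 9 days = Apr 24, 2012.
The wheel is cut for sale: Apr 24, 2012 + 40 days = Jun 3, 2012.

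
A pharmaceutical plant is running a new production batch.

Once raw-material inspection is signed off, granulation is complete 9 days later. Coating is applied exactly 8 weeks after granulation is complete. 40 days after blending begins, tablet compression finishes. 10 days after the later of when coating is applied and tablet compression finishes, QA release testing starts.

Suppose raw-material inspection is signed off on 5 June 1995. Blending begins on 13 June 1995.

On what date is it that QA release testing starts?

19 August 1995

Raw-material inspection is signed off: Jun 5, 1995.
Granulation is complete: Jun 5, 1995 + 9 days = Jun 14, 1995.
Coating is applied: Jun 14, 1995 + 8 weeks = Aug 9, 1995.
Blending begins: Jun 13, 1995.
Tablet compression finishes: Jun 13, 1995 + 40 days = Jul 23, 1995.
Both prerequisites met — coating is applied (Aug 9, 1995), tablet compression finishes (Jul 23, 1995); the later is Aug 9, 1995.
QA release testing starts: Aug 9, 1995 + 10 days = Aug 19, 1995.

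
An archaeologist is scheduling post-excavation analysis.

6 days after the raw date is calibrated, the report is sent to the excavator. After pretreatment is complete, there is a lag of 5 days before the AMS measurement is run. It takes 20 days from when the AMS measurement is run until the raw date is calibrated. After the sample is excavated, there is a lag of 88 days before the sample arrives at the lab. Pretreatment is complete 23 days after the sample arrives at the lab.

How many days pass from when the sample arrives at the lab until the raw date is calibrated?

Causal path: the sample arrives at the lab → pretreatment is complete → the AMS measurement is run → the raw date is calibrated.
Total delay along the path: 23 + 5 + 20 = 48 days.

48 days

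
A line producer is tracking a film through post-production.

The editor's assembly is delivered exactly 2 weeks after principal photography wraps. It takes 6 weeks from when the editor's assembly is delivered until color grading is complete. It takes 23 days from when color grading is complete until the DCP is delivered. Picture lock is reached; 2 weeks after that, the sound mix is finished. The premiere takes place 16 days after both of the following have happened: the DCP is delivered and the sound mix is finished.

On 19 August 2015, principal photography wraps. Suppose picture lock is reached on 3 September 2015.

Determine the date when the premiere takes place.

Principal photography wraps: Aug 19, 2015.
The editor's assembly is delivered: Aug 19, 2015 + 2 weeks = Sep 2, 2015.
Color grading is complete: Sep 2, 2015 + 6 weeks = Oct 14, 2015.
The DCP is delivered: Oct 14, 2015 + 23 days = Nov 6, 2015.
Picture lock is reached: Sep 3, 2015.
The sound mix is finished: Sep 3, 2015 + 2 weeks = Sep 17, 2015.
Both prerequisites met — the DCP is delivered (Nov 6, 2015), the sound mix is finished (Sep 17, 2015); the later is Nov 6, 2015.
The premiere takes place: Nov 6, 2015 + 16 days = Nov 22, 2015.

22 November 2015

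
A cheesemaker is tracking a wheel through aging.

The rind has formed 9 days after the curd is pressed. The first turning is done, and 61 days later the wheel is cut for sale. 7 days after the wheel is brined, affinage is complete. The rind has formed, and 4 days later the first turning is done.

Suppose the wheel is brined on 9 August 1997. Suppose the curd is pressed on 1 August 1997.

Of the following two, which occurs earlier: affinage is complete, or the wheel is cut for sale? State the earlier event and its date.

Affinage is complete — 16 August 1997

The wheel is brined: Aug 9, 1997.
Affinage is complete: Aug 9, 1997 + 7 days = Aug 16, 1997.
The curd is pressed: Aug 1, 1997.
The rind has formed: Aug 1, 1997 + 9 days = Aug 10, 1997.
The first turning is done: Aug 10, 1997 + 4 days = Aug 14, 1997.
The wheel is cut for sale: Aug 14, 1997 + 61 days = Oct 14, 1997.
Comparing: affinage is complete on Aug 16, 1997 vs the wheel is cut for sale on Oct 14, 1997. Earlier: affinage is complete.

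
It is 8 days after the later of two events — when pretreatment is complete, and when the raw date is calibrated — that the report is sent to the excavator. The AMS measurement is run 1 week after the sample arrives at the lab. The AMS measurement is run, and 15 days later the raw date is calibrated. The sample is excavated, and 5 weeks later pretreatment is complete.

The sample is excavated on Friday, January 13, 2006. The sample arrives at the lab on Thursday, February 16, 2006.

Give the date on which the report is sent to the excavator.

Saturday, March 18, 2006

The sample is excavated: Jan 13, 2006.
Pretreatment is complete: Jan 13, 2006 + 5 weeks = Feb 17, 2006.
The sample arrives at the lab: Feb 16, 2006.
The AMS measurement is run: Feb 16, 2006 + 1 week = Feb 23, 2006.
The raw date is calibrated: Feb 23, 2006 + 15 days = Mar 10, 2006.
Both prerequisites met — pretreatment is complete (Feb 17, 2006), the raw date is calibrated (Mar 10, 2006); the later is Mar 10, 2006.
The report is sent to the excavator: Mar 10, 2006 + 8 days = Mar 18, 2006.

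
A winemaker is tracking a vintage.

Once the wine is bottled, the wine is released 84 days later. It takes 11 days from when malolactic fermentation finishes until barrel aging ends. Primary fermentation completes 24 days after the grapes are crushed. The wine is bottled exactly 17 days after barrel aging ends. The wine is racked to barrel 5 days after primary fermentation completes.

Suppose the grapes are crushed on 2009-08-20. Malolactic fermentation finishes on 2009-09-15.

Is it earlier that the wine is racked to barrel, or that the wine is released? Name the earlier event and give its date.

The wine is racked to barrel — 2009-09-18

The grapes are crushed: Aug 20, 2009.
Primary fermentation completes: Aug 20, 2009 + 24 days = Sep 13, 2009.
The wine is racked to barrel: Sep 13, 2009 + 5 days = Sep 18, 2009.
Malolactic fermentation finishes: Sep 15, 2009.
Barrel aging ends: Sep 15, 2009 + 11 days = Sep 26, 2009.
The wine is bottled: Sep 26, 2009 + 17 days = Oct 13, 2009.
The wine is released: Oct 13, 2009 + 84 days = Jan 5, 2010.
Comparing: the wine is racked to barrel on Sep 18, 2009 vs the wine is released on Jan 5, 2010. Earlier: the wine is racked to barrel.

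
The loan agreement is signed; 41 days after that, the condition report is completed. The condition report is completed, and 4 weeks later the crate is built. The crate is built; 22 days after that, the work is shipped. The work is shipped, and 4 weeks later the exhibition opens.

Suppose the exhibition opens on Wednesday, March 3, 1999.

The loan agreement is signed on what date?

Wednesday, November 4, 1998

The exhibition opens: Mar 3, 1999.
The work is shipped: Mar 3, 1999 − 4 weeks = Feb 3, 1999.
The crate is built: Feb 3, 1999 − 22 days = Jan 12, 1999.
The condition report is completed: Jan 12, 1999 − 4 weeks = Dec 15, 1998.
The loan agreement is signed: Dec 15, 1998 − 41 days = Nov 4, 1998.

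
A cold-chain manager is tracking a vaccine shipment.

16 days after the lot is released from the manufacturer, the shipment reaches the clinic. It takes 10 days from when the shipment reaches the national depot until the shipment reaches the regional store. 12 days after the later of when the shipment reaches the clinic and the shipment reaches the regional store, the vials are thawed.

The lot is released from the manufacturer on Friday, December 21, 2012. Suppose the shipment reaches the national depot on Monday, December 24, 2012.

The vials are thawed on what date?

Friday, January 18, 2013

The lot is released from the manufacturer: Dec 21, 2012.
The shipment reaches the clinic: Dec 21, 2012 + 16 days = Jan 6, 2013.
The shipment reaches the national depot: Dec 24, 2012.
The shipment reaches the regional store: Dec 24, 2012 + 10 days = Jan 3, 2013.
Both prerequisites met — the shipment reaches the clinic (Jan 6, 2013), the shipment reaches the regional store (Jan 3, 2013); the later is Jan 6, 2013.
The vials are thawed: Jan 6, 2013 + 12 days = Jan 18, 2013.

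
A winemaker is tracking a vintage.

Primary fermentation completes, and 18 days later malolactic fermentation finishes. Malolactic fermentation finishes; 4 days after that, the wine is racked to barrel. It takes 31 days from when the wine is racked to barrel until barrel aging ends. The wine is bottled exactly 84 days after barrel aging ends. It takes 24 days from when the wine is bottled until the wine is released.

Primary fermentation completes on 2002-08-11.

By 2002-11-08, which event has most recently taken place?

Barrel aging ends

Primary fermentation completes: Aug 11, 2002.
Malolactic fermentation finishes: Aug 11, 2002 + 18 days = Aug 29, 2002.
The wine is racked to barrel: Aug 29, 2002 + 4 days = Sep 2, 2002.
Barrel aging ends: Sep 2, 2002 + 31 days = Oct 3, 2002.
The wine is bottled: Oct 3, 2002 + 84 days = Dec 26, 2002.
The wine is released: Dec 26, 2002 + 24 days = Jan 19, 2003.
Nov 8, 2002 falls between when barrel aging ends (Oct 3, 2002) and when the wine is bottled (Dec 26, 2002).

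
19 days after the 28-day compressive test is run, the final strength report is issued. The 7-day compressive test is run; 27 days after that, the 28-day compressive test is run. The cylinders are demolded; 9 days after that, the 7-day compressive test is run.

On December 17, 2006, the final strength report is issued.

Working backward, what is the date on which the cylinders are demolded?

October 23, 2006

The final strength report is issued: Dec 17, 2006.
The 28-day compressive test is run: Dec 17, 2006 − 19 days = Nov 28, 2006.
The 7-day compressive test is run: Nov 28, 2006 − 27 days = Nov 1, 2006.
The cylinders are demolded: Nov 1, 2006 − 9 days = Oct 23, 2006.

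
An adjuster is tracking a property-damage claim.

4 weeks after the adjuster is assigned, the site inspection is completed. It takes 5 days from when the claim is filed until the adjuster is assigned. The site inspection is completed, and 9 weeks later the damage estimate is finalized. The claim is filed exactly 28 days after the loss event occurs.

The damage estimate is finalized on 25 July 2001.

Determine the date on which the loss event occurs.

23 March 2001

The damage estimate is finalized: Jul 25, 2001.
The site inspection is completed: Jul 25, 2001 − 9 weeks = May 23, 2001.
The adjuster is assigned: May 23, 2001 − 4 weeks = Apr 25, 2001.
The claim is filed: Apr 25, 2001 − 5 days = Apr 20, 2001.
The loss event occurs: Apr 20, 2001 − 28 days = Mar 23, 2001.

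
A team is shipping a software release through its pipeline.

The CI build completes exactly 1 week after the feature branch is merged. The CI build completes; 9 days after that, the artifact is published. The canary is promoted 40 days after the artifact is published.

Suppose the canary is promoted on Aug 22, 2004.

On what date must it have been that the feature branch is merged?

The canary is promoted: Aug 22, 2004.
The artifact is published: Aug 22, 2004 − 40 days = Jul 13, 2004.
The CI build completes: Jul 13, 2004 − 9 days = Jul 4, 2004.
The feature branch is merged: Jul 4, 2004 − 1 week = Jun 27, 2004.

Jun 27, 2004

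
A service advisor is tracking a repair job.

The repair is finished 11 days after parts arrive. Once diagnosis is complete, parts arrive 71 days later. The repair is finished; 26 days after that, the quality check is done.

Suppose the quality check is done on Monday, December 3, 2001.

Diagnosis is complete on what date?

The quality check is done: Dec 3, 2001.
The repair is finished: Dec 3, 2001 − 26 days = Nov 7, 2001.
Parts arrive: Nov 7, 2001 − 11 days = Oct 27, 2001.
Diagnosis is complete: Oct 27, 2001 − 71 days = Aug 17, 2001.

Friday, August 17, 2001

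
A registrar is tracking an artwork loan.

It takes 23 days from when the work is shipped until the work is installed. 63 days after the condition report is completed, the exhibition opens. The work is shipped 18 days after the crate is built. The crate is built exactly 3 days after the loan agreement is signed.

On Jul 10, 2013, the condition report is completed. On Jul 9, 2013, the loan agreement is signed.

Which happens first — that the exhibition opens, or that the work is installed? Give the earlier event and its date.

The condition report is completed: Jul 10, 2013.
The exhibition opens: Jul 10, 2013 + 63 days = Sep 11, 2013.
The loan agreement is signed: Jul 9, 2013.
The crate is built: Jul 9, 2013 + 3 days = Jul 12, 2013.
The work is shipped: Jul 12, 2013 + 18 days = Jul 30, 2013.
The work is installed: Jul 30, 2013 + 23 days = Aug 22, 2013.
Comparing: the exhibition opens on Sep 11, 2013 vs the work is installed on Aug 22, 2013. Earlier: the work is installed.

The work is installed — Aug 22, 2013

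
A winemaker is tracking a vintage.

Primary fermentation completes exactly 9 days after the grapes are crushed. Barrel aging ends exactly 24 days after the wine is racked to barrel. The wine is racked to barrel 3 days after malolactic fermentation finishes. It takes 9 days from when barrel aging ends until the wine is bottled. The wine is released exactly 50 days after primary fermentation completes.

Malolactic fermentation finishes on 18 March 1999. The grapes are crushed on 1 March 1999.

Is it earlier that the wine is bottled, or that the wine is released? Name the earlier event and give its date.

The wine is bottled — 23 April 1999

Malolactic fermentation finishes: Mar 18, 1999.
The wine is racked to barrel: Mar 18, 1999 + 3 days = Mar 21, 1999.
Barrel aging ends: Mar 21, 1999 + 24 days = Apr 14, 1999.
The wine is bottled: Apr 14, 1999 + 9 days = Apr 23, 1999.
The grapes are crushed: Mar 1, 1999.
Primary fermentation completes: Mar 1, 1999 + 9 days = Mar 10, 1999.
The wine is released: Mar 10, 1999 + 50 days = Apr 29, 1999.
Comparing: the wine is bottled on Apr 23, 1999 vs the wine is released on Apr 29, 1999. Earlier: the wine is bottled.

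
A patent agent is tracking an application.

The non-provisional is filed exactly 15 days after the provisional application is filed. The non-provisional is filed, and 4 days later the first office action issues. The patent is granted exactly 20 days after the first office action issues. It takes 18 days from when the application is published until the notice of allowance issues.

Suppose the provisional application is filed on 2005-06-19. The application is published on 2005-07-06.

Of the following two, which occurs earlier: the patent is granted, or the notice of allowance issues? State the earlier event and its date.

The provisional application is filed: Jun 19, 2005.
The non-provisional is filed: Jun 19, 2005 + 15 days = Jul 4, 2005.
The first office action issues: Jul 4, 2005 + 4 days = Jul 8, 2005.
The patent is granted: Jul 8, 2005 + 20 days = Jul 28, 2005.
The application is published: Jul 6, 2005.
The notice of allowance issues: Jul 6, 2005 + 18 days = Jul 24, 2005.
Comparing: the patent is granted on Jul 28, 2005 vs the notice of allowance issues on Jul 24, 2005. Earlier: the notice of allowance issues.

The notice of allowance issues — 2005-07-24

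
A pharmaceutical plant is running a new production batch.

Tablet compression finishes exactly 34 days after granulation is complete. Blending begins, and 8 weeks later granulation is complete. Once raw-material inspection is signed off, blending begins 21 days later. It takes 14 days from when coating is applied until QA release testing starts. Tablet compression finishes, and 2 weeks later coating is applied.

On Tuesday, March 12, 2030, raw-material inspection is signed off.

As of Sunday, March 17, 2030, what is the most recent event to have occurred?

Raw-material inspection is signed off

Raw-material inspection is signed off: Mar 12, 2030.
Blending begins: Mar 12, 2030 + 21 days = Apr 2, 2030.
Granulation is complete: Apr 2, 2030 + 8 weeks = May 28, 2030.
Tablet compression finishes: May 28, 2030 + 34 days = Jul 1, 2030.
Coating is applied: Jul 1, 2030 + 2 weeks = Jul 15, 2030.
QA release testing starts: Jul 15, 2030 + 14 days = Jul 29, 2030.
Mar 17, 2030 falls between when raw-material inspection is signed off (Mar 12, 2030) and when blending begins (Apr 2, 2030).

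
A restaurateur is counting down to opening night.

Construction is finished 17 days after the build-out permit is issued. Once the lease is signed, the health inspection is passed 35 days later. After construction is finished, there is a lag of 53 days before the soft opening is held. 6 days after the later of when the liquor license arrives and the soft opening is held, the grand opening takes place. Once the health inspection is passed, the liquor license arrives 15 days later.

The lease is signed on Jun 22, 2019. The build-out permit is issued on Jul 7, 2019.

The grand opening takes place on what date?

Sep 21, 2019

The lease is signed: Jun 22, 2019.
The health inspection is passed: Jun 22, 2019 + 35 days = Jul 27, 2019.
The liquor license arrives: Jul 27, 2019 + 15 days = Aug 11, 2019.
The build-out permit is issued: Jul 7, 2019.
Construction is finished: Jul 7, 2019 + 17 days = Jul 24, 2019.
The soft opening is held: Jul 24, 2019 + 53 days = Sep 15, 2019.
Both prerequisites met — the liquor license arrives (Aug 11, 2019), the soft opening is held (Sep 15, 2019); the later is Sep 15, 2019.
The grand opening takes place: Sep 15, 2019 + 6 days = Sep 21, 2019.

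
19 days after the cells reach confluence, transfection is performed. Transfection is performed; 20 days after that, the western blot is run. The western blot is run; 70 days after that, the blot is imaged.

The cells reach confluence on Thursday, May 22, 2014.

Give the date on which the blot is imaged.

Monday, September 8, 2014

The cells reach confluence: May 22, 2014.
Transfection is performed: May 22, 2014 + 19 days = Jun 10, 2014.
The western blot is run: Jun 10, 2014 + 20 days = Jun 30, 2014.
The blot is imaged: Jun 30, 2014 + 70 days = Sep 8, 2014.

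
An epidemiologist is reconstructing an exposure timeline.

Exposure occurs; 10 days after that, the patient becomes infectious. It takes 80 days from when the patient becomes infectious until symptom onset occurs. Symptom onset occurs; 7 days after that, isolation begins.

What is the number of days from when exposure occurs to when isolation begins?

Causal path: exposure occurs → the patient becomes infectious → symptom onset occurs → isolation begins.
Total delay along the path: 10 + 80 + 7 = 97 days.

97 days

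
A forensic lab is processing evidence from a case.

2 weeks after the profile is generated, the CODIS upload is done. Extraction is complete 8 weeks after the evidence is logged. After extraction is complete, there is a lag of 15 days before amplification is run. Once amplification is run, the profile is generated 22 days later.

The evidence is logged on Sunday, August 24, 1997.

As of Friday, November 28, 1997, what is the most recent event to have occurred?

The evidence is logged: Aug 24, 1997.
Extraction is complete: Aug 24, 1997 + 8 weeks = Oct 19, 1997.
Amplification is run: Oct 19, 1997 + 15 days = Nov 3, 1997.
The profile is generated: Nov 3, 1997 + 22 days = Nov 25, 1997.
The CODIS upload is done: Nov 25, 1997 + 2 weeks = Dec 9, 1997.
Nov 28, 1997 falls between when the profile is generated (Nov 25, 1997) and when the CODIS upload is done (Dec 9, 1997).

The profile is generated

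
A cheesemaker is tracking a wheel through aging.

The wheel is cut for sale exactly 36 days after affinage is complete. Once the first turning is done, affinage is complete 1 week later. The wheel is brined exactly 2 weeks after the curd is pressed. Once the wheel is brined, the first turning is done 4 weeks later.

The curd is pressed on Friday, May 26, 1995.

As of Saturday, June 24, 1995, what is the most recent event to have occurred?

The wheel is brined

The curd is pressed: May 26, 1995.
The wheel is brined: May 26, 1995 + 2 weeks = Jun 9, 1995.
The first turning is done: Jun 9, 1995 + 4 weeks = Jul 7, 1995.
Affinage is complete: Jul 7, 1995 + 1 week = Jul 14, 1995.
The wheel is cut for sale: Jul 14, 1995 + 36 days = Aug 19, 1995.
Jun 24, 1995 falls between when the wheel is brined (Jun 9, 1995) and when the first turning is done (Jul 7, 1995).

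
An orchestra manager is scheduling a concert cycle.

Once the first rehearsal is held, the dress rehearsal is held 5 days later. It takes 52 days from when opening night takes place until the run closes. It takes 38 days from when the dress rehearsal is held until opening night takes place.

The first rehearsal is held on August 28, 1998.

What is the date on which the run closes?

The first rehearsal is held: Aug 28, 1998.
The dress rehearsal is held: Aug 28, 1998 + 5 days = Sep 2, 1998.
Opening night takes place: Sep 2, 1998 + 38 days = Oct 10, 1998.
The run closes: Oct 10, 1998 + 52 days = Dec 1, 1998.

December 1, 1998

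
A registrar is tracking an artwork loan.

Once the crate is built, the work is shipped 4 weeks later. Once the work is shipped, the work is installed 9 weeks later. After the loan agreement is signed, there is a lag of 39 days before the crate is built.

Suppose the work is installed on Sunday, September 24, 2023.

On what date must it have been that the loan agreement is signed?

The work is installed: Sep 24, 2023.
The work is shipped: Sep 24, 2023 − 9 weeks = Jul 23, 2023.
The crate is built: Jul 23, 2023 − 4 weeks = Jun 25, 2023.
The loan agreement is signed: Jun 25, 2023 − 39 days = May 17, 2023.

Wednesday, May 17, 2023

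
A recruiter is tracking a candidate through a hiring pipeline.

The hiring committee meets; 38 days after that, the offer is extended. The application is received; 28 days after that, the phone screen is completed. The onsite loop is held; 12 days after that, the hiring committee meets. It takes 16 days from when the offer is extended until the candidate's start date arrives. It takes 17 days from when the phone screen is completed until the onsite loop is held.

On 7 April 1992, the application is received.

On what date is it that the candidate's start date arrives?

27 July 1992

The application is received: Apr 7, 1992.
The phone screen is completed: Apr 7, 1992 + 28 days = May 5, 1992.
The onsite loop is held: May 5, 1992 + 17 days = May 22, 1992.
The hiring committee meets: May 22, 1992 + 12 days = Jun 3, 1992.
The offer is extended: Jun 3, 1992 + 38 days = Jul 11, 1992.
The candidate's start date arrives: Jul 11, 1992 + 16 days = Jul 27, 1992.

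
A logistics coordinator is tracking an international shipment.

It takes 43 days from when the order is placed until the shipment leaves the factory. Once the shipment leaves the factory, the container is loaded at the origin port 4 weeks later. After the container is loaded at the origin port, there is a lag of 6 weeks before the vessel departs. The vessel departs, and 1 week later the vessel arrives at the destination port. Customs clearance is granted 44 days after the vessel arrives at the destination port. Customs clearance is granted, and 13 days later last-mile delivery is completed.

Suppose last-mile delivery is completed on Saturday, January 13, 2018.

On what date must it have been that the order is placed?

Thursday, July 20, 2017

Last-mile delivery is completed: Jan 13, 2018.
Customs clearance is granted: Jan 13, 2018 − 13 days = Dec 31, 2017.
The vessel arrives at the destination port: Dec 31, 2017 − 44 days = Nov 17, 2017.
The vessel departs: Nov 17, 2017 − 1 week = Nov 10, 2017.
The container is loaded at the origin port: Nov 10, 2017 − 6 weeks = Sep 29, 2017.
The shipment leaves the factory: Sep 29, 2017 − 4 weeks = Sep 1, 2017.
The order is placed: Sep 1, 2017 − 43 days = Jul 20, 2017.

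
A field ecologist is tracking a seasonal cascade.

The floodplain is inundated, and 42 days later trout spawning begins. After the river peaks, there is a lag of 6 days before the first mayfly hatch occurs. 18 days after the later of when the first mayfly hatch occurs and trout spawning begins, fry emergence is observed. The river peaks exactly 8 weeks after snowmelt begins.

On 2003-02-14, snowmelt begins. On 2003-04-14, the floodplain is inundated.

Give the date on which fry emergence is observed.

2003-06-13

Snowmelt begins: Feb 14, 2003.
The river peaks: Feb 14, 2003 + 8 weeks = Apr 11, 2003.
The first mayfly hatch occurs: Apr 11, 2003 + 6 days = Apr 17, 2003.
The floodplain is inundated: Apr 14, 2003.
Trout spawning begins: Apr 14, 2003 + 42 days = May 26, 2003.
Both prerequisites met — the first mayfly hatch occurs (Apr 17, 2003), trout spawning begins (May 26, 2003); the later is May 26, 2003.
Fry emergence is observed: May 26, 2003 + 18 days = Jun 13, 2003.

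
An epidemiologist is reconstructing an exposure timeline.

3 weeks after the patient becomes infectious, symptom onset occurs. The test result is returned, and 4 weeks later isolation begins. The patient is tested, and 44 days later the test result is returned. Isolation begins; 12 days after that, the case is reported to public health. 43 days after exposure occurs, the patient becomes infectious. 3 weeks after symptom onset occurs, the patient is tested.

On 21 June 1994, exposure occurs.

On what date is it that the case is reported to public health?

Exposure occurs: Jun 21, 1994.
The patient becomes infectious: Jun 21, 1994 + 43 days = Aug 3, 1994.
Symptom onset occurs: Aug 3, 1994 + 3 weeks = Aug 24, 1994.
The patient is tested: Aug 24, 1994 + 3 weeks = Sep 14, 1994.
The test result is returned: Sep 14, 1994 + 44 days = Oct 28, 1994.
Isolation begins: Oct 28, 1994 + 4 weeks = Nov 25, 1994.
The case is reported to public health: Nov 25, 1994 + 12 days = Dec 7, 1994.

7 December 1994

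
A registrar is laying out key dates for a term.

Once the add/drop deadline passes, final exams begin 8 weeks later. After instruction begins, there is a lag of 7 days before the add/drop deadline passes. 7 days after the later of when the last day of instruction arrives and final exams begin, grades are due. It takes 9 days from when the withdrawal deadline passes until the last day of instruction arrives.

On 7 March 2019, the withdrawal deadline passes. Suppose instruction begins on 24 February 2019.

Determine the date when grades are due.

5 May 2019

The withdrawal deadline passes: Mar 7, 2019.
The last day of instruction arrives: Mar 7, 2019 + 9 days = Mar 16, 2019.
Instruction begins: Feb 24, 2019.
The add/drop deadline passes: Feb 24, 2019 + 7 days = Mar 3, 2019.
Final exams begin: Mar 3, 2019 + 8 weeks = Apr 28, 2019.
Both prerequisites met — the last day of instruction arrives (Mar 16, 2019), final exams begin (Apr 28, 2019); the later is Apr 28, 2019.
Grades are due: Apr 28, 2019 + 7 days = May 5, 2019.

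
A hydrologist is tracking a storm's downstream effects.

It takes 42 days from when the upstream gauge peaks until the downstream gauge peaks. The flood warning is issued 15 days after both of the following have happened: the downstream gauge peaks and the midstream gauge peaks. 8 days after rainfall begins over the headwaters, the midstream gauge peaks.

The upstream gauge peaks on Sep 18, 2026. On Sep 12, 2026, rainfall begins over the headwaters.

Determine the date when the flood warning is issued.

Nov 14, 2026

The upstream gauge peaks: Sep 18, 2026.
The downstream gauge peaks: Sep 18, 2026 + 42 days = Oct 30, 2026.
Rainfall begins over the headwaters: Sep 12, 2026.
The midstream gauge peaks: Sep 12, 2026 + 8 days = Sep 20, 2026.
Both prerequisites met — the downstream gauge peaks (Oct 30, 2026), the midstream gauge peaks (Sep 20, 2026); the later is Oct 30, 2026.
The flood warning is issued: Oct 30, 2026 + 15 days = Nov 14, 2026.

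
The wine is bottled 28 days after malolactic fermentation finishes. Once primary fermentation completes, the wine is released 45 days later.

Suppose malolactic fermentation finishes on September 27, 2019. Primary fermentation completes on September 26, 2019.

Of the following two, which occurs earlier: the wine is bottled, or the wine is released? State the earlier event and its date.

Malolactic fermentation finishes: Sep 27, 2019.
The wine is bottled: Sep 27, 2019 + 28 days = Oct 25, 2019.
Primary fermentation completes: Sep 26, 2019.
The wine is released: Sep 26, 2019 + 45 days = Nov 10, 2019.
Comparing: the wine is bottled on Oct 25, 2019 vs the wine is released on Nov 10, 2019. Earlier: the wine is bottled.

The wine is bottled — October 25, 2019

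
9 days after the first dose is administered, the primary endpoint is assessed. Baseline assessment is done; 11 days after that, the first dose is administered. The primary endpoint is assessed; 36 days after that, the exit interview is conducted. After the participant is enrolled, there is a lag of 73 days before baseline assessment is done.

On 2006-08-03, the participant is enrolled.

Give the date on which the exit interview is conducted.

2006-12-10

The participant is enrolled: Aug 3, 2006.
Baseline assessment is done: Aug 3, 2006 + 73 days = Oct 15, 2006.
The first dose is administered: Oct 15, 2006 + 11 days = Oct 26, 2006.
The primary endpoint is assessed: Oct 26, 2006 + 9 days = Nov 4, 2006.
The exit interview is conducted: Nov 4, 2006 + 36 days = Dec 10, 2006.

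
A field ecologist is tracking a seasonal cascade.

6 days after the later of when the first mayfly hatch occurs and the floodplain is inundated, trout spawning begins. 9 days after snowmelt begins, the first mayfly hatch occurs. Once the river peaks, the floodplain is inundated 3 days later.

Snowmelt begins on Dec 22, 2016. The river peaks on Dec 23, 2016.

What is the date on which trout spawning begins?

Jan 6, 2017

Snowmelt begins: Dec 22, 2016.
The first mayfly hatch occurs: Dec 22, 2016 + 9 days = Dec 31, 2016.
The river peaks: Dec 23, 2016.
The floodplain is inundated: Dec 23, 2016 + 3 days = Dec 26, 2016.
Both prerequisites met — the first mayfly hatch occurs (Dec 31, 2016), the floodplain is inundated (Dec 26, 2016); the later is Dec 31, 2016.
Trout spawning begins: Dec 31, 2016 + 6 days = Jan 6, 2017.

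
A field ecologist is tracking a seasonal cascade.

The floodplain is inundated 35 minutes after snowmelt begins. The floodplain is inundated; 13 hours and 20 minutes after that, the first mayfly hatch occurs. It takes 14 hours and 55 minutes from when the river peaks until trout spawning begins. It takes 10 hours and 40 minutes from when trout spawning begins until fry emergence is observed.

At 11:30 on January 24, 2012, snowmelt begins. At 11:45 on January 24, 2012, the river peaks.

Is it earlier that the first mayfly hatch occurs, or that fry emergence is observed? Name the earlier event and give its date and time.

The first mayfly hatch occurs — 01:25 on January 25, 2012

Snowmelt begins: 11:30 Jan 24, 2012.
The floodplain is inundated: 11:30 Jan 24, 2012 + 35m = 12:05 Jan 24, 2012.
The first mayfly hatch occurs: 12:05 Jan 24, 2012 + 13h20m = 01:25 Jan 25, 2012.
The river peaks: 11:45 Jan 24, 2012.
Trout spawning begins: 11:45 Jan 24, 2012 + 14h55m = 02:40 Jan 25, 2012.
Fry emergence is observed: 02:40 Jan 25, 2012 + 10h40m = 13:20 Jan 25, 2012.
Comparing: the first mayfly hatch occurs at 01:25 Jan 25, 2012 vs fry emergence is observed at 13:20 Jan 25, 2012. Earlier: the first mayfly hatch occurs.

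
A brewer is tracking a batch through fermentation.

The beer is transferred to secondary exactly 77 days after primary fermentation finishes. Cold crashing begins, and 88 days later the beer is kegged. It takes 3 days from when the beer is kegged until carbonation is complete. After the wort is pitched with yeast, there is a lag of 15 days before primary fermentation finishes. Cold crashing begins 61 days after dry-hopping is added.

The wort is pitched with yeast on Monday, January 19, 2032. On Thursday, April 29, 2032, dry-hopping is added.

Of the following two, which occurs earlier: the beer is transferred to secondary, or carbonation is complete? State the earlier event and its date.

The wort is pitched with yeast: Jan 19, 2032.
Primary fermentation finishes: Jan 19, 2032 + 15 days = Feb 3, 2032.
The beer is transferred to secondary: Feb 3, 2032 + 77 days = Apr 20, 2032.
Dry-hopping is added: Apr 29, 2032.
Cold crashing begins: Apr 29, 2032 + 61 days = Jun 29, 2032.
The beer is kegged: Jun 29, 2032 + 88 days = Sep 25, 2032.
Carbonation is complete: Sep 25, 2032 + 3 days = Sep 28, 2032.
Comparing: the beer is transferred to secondary on Apr 20, 2032 vs carbonation is complete on Sep 28, 2032. Earlier: the beer is transferred to secondary.

The beer is transferred to secondary — Tuesday, April 20, 2032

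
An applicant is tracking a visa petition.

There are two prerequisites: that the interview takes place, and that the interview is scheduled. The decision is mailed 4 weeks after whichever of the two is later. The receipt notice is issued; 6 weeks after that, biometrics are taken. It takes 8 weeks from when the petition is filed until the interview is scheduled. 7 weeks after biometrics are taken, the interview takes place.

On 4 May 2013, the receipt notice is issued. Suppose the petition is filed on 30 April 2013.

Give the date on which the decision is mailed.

31 August 2013

The receipt notice is issued: May 4, 2013.
Biometrics are taken: May 4, 2013 + 6 weeks = Jun 15, 2013.
The interview takes place: Jun 15, 2013 + 7 weeks = Aug 3, 2013.
The petition is filed: Apr 30, 2013.
The interview is scheduled: Apr 30, 2013 + 8 weeks = Jun 25, 2013.
Both prerequisites met — the interview takes place (Aug 3, 2013), the interview is scheduled (Jun 25, 2013); the later is Aug 3, 2013.
The decision is mailed: Aug 3, 2013 + 4 weeks = Aug 31, 2013.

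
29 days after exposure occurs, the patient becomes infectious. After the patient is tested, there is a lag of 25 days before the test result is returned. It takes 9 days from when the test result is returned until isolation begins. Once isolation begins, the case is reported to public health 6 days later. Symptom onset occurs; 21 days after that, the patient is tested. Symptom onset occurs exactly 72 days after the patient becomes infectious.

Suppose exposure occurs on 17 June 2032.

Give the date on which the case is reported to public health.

26 November 2032

Exposure occurs: Jun 17, 2032.
The patient becomes infectious: Jun 17, 2032 + 29 days = Jul 16, 2032.
Symptom onset occurs: Jul 16, 2032 + 72 days = Sep 26, 2032.
The patient is tested: Sep 26, 2032 + 21 days = Oct 17, 2032.
The test result is returned: Oct 17, 2032 + 25 days = Nov 11, 2032.
Isolation begins: Nov 11, 2032 + 9 days = Nov 20, 2032.
The case is reported to public health: Nov 20, 2032 + 6 days = Nov 26, 2032.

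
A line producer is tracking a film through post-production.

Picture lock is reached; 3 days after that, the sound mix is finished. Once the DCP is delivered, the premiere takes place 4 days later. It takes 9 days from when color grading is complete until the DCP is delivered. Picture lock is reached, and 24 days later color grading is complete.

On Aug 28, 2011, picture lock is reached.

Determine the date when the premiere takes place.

Oct 4, 2011

Picture lock is reached: Aug 28, 2011.
Color grading is complete: Aug 28, 2011 + 24 days = Sep 21, 2011.
The DCP is delivered: Sep 21, 2011 + 9 days = Sep 30, 2011.
The premiere takes place: Sep 30, 2011 + 4 days = Oct 4, 2011.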